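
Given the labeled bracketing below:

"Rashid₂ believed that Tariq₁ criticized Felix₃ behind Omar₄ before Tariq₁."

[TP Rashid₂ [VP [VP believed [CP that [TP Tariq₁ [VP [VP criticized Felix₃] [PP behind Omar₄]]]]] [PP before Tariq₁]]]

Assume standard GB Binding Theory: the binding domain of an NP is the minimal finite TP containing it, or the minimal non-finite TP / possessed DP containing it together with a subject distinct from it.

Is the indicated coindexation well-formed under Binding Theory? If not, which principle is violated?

grammatical

The two coindexed NPs are *Tariq₁* and *Tariq₁*.
*Tariq₁* is an R-expression; no coindexed NP c-commands it, so Principle C holds.
*Tariq₁* is an R-expression; *Tariq₁* does not c-command it, and no other NP shares its index, so Principle C is satisfied.
All principles are respected.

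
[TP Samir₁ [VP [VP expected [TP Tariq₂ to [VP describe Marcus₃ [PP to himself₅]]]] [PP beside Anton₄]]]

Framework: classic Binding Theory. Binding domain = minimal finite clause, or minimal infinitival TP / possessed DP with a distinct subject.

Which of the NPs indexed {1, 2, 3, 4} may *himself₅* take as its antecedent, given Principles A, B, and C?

*himself* is an anaphor, so Principle A applies: it must be bound in its binding domain.
Binding domain of *himself₅*: the embedded TP, whose subject is Tariq₂.
*Samir₁* c-commands the anaphor but is outside its binding domain → cannot satisfy Principle A.
*Tariq₂* c-commands the anaphor within its binding domain → licit binder.
*Marcus₃* c-commands the anaphor within its binding domain → licit binder.
*Anton₄* does not c-command the anaphor → cannot bind it.

{2, 3}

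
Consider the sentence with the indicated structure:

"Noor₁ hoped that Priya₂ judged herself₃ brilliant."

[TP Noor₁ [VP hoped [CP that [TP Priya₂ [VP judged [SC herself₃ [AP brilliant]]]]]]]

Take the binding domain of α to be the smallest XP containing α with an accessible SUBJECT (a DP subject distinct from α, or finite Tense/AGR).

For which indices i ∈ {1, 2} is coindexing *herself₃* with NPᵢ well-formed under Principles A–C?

{2}

*herself* is an anaphor, so Principle A applies: it must be bound in its binding domain.
Binding domain of *herself₃*: the embedded TP, whose subject is Priya₂.
*Noor₁* c-commands the anaphor but is outside its binding domain → cannot satisfy Principle A.
*Priya₂* c-commands the anaphor within its binding domain → licit binder.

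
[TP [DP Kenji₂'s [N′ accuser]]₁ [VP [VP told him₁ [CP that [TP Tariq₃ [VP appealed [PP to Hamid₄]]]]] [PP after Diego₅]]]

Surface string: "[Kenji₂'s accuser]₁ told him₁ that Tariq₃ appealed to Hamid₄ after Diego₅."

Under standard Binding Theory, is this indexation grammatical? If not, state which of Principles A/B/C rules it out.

The two coindexed NPs are *[Kenji₂'s accuser]₁* and *him₁*.
*him₁* is a pronoun. Its binding domain is the matrix TP, whose subject is [Kenji₂'s accuser]₁.
*[Kenji₂'s accuser]₁* c-commands it within that domain and carries the same index.
The pronoun is locally bound → Principle B violation.

Principle B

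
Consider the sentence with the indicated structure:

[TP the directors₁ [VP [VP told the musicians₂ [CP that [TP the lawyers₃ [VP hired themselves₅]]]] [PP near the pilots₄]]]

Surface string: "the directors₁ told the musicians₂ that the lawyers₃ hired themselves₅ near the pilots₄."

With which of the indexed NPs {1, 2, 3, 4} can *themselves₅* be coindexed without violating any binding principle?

{3}

*themselves* is an anaphor, so Principle A applies: it must be bound in its binding domain.
Binding domain of *themselves₅*: the embedded TP, whose subject is the lawyers₃.
*the directors₁* c-commands the anaphor but is outside its binding domain → cannot satisfy Principle A.
*the musicians₂* c-commands the anaphor but is outside its binding domain → cannot satisfy Principle A.
*the lawyers₃* c-commands the anaphor within its binding domain → licit binder.
*the pilots₄* does not c-command the anaphor → cannot bind it.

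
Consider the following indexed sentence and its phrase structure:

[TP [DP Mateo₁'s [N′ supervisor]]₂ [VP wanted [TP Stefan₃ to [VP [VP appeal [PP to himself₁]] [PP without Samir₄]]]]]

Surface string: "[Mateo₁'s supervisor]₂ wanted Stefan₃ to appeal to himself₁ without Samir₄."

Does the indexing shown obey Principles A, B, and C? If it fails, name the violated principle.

The two coindexed NPs are *Mateo₁* and *himself₁*.
*himself₁* is an anaphor. Principle A requires it to be bound within its binding domain — the embedded TP, whose subject is Stefan₃.
Within that domain it is c-commanded by *Stefan₃*, which does not share its index.
*Mateo₁* does not c-command the anaphor at all.
The anaphor is unbound in its domain → Principle A violation.

Principle A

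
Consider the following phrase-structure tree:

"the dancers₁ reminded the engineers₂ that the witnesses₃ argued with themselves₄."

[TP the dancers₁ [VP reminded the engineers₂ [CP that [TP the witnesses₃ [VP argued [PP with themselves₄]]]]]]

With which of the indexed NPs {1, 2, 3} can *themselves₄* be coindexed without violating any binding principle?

*themselves* is an anaphor, so Principle A applies: it must be bound in its binding domain.
Binding domain of *themselves₄*: the embedded TP, whose subject is the witnesses₃.
*the dancers₁* c-commands the anaphor but is outside its binding domain → cannot satisfy Principle A.
*the engineers₂* c-commands the anaphor but is outside its binding domain → cannot satisfy Principle A.
*the witnesses₃* c-commands the anaphor within its binding domain → licit binder.

{3}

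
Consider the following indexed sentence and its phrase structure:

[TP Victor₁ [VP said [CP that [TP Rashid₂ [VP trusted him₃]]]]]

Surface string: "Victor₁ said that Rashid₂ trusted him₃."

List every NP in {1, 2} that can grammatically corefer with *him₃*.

{1}

*him* is a pronoun, so Principle B applies: it must be free in its binding domain.
Binding domain of *him₃*: the embedded TP, whose subject is Rashid₂.
*Victor₁* c-commands the pronoun but from outside its binding domain, and is not c-commanded by it → coindexation permitted.
*Rashid₂* c-commands the pronoun within its binding domain → coindexation would violate Principle B.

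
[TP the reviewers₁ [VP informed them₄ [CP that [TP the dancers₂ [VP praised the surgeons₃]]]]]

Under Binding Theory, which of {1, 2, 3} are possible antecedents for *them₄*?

none

*them* is a pronoun, so Principle B applies: it must be free in its binding domain.
Binding domain of *them₄*: the matrix TP, whose subject is the reviewers₁.
*the reviewers₁* c-commands the pronoun within its binding domain → coindexation would violate Principle B.
*the dancers₂*: the pronoun c-commands this R-expression → coindexation would violate Principle C on *the dancers₂*.
*the surgeons₃*: the pronoun c-commands this R-expression → coindexation would violate Principle C on *the surgeons₃*.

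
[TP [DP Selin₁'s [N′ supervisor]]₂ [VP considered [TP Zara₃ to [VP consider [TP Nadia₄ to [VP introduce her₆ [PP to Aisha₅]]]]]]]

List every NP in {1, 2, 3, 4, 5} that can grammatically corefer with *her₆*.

*her* is a pronoun, so Principle B applies: it must be free in its binding domain.
Binding domain of *her₆*: the embedded TP, whose subject is Nadia₄.
*Selin₁* and the pronoun do not c-command one another → neither Principle B nor Principle C is at stake; coindexation permitted.
*[Selin₁'s supervisor]₂* c-commands the pronoun but from outside its binding domain, and is not c-commanded by it → coindexation permitted.
*Zara₃* c-commands the pronoun but from outside its binding domain, and is not c-commanded by it → coindexation permitted.
*Nadia₄* c-commands the pronoun within its binding domain → coindexation would violate Principle B.
*Aisha₅*: the pronoun c-commands this R-expression → coindexation would violate Principle C on *Aisha₅*.

{1, 2, 3}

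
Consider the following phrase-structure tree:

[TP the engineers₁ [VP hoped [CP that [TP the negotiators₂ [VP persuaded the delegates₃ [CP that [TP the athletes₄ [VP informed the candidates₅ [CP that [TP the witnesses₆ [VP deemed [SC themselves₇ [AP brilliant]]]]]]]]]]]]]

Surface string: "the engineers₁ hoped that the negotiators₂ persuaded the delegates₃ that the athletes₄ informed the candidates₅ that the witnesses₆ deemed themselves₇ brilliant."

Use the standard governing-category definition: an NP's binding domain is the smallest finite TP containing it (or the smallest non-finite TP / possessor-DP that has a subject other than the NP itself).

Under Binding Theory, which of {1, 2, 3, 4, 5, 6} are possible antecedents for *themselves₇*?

*themselves* is an anaphor, so Principle A applies: it must be bound in its binding domain.
Binding domain of *themselves₇*: the embedded TP, whose subject is the witnesses₆.
*the engineers₁* c-commands the anaphor but is outside its binding domain → cannot satisfy Principle A.
*the negotiators₂* c-commands the anaphor but is outside its binding domain → cannot satisfy Principle A.
*the delegates₃* c-commands the anaphor but is outside its binding domain → cannot satisfy Principle A.
*the athletes₄* c-commands the anaphor but is outside its binding domain → cannot satisfy Principle A.
*the candidates₅* c-commands the anaphor but is outside its binding domain → cannot satisfy Principle A.
*the witnesses₆* c-commands the anaphor within its binding domain → licit binder.

{6}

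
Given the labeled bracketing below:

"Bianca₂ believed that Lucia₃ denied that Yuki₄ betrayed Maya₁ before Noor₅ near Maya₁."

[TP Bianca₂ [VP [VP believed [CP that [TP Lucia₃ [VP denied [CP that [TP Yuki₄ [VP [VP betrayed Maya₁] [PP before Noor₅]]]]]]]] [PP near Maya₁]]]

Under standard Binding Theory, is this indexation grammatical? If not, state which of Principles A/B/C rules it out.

grammatical

The two coindexed NPs are *Maya₁* and *Maya₁*.
*Maya₁* is an R-expression; no coindexed NP c-commands it, so Principle C holds.
*Maya₁* is an R-expression; *Maya₁* does not c-command it, and no other NP shares its index, so Principle C is satisfied.
All principles are respected.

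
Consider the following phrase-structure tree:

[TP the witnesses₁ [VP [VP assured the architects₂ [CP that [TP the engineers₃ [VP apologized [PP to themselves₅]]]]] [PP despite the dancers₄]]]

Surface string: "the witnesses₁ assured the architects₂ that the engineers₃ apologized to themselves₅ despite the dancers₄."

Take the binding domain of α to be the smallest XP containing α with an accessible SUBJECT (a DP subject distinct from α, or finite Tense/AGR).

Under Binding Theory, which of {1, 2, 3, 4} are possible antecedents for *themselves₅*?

{3}

*themselves* is an anaphor, so Principle A applies: it must be bound in its binding domain.
Binding domain of *themselves₅*: the embedded TP, whose subject is the engineers₃.
*the witnesses₁* c-commands the anaphor but is outside its binding domain → cannot satisfy Principle A.
*the architects₂* c-commands the anaphor but is outside its binding domain → cannot satisfy Principle A.
*the engineers₃* c-commands the anaphor within its binding domain → licit binder.
*the dancers₄* does not c-command the anaphor → cannot bind it.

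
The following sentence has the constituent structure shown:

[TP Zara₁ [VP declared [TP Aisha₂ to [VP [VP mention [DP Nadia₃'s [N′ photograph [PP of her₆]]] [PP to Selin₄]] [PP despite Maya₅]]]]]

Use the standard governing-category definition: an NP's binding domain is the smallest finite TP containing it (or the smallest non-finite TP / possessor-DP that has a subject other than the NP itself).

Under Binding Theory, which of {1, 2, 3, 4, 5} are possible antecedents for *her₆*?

{1, 2, 4, 5}

*her* is a pronoun, so Principle B applies: it must be free in its binding domain.
Binding domain of *her₆*: the possessed DP, whose subject is Nadia₃.
*Zara₁* c-commands the pronoun but from outside its binding domain, and is not c-commanded by it → coindexation permitted.
*Aisha₂* c-commands the pronoun but from outside its binding domain, and is not c-commanded by it → coindexation permitted.
*Nadia₃* c-commands the pronoun within its binding domain → coindexation would violate Principle B.
*Selin₄* and the pronoun do not c-command one another → neither Principle B nor Principle C is at stake; coindexation permitted.
*Maya₅* and the pronoun do not c-command one another → neither Principle B nor Principle C is at stake; coindexation permitted.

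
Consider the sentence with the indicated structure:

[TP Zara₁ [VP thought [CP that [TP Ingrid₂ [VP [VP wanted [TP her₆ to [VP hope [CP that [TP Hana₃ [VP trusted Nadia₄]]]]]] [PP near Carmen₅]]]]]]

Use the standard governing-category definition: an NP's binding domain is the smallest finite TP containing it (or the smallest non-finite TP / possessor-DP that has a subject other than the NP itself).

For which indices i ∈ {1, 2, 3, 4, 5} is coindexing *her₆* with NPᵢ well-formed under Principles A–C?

*her* is a pronoun, so Principle B applies: it must be free in its binding domain.
Binding domain of *her₆*: the embedded TP, whose subject is Ingrid₂.
*Zara₁* c-commands the pronoun but from outside its binding domain, and is not c-commanded by it → coindexation permitted.
*Ingrid₂* c-commands the pronoun within its binding domain → coindexation would violate Principle B.
*Hana₃*: the pronoun c-commands this R-expression → coindexation would violate Principle C on *Hana₃*.
*Nadia₄*: the pronoun c-commands this R-expression → coindexation would violate Principle C on *Nadia₄*.
*Carmen₅* and the pronoun do not c-command one another → neither Principle B nor Principle C is at stake; coindexation permitted.

{1, 5}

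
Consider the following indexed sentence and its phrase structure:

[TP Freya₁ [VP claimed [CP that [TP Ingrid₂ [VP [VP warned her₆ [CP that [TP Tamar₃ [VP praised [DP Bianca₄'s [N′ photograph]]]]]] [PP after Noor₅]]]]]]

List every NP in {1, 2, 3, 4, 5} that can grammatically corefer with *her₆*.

{1, 5}

*her* is a pronoun, so Principle B applies: it must be free in its binding domain.
Binding domain of *her₆*: the embedded TP, whose subject is Ingrid₂.
*Freya₁* c-commands the pronoun but from outside its binding domain, and is not c-commanded by it → coindexation permitted.
*Ingrid₂* c-commands the pronoun within its binding domain → coindexation would violate Principle B.
*Tamar₃*: the pronoun c-commands this R-expression → coindexation would violate Principle C on *Tamar₃*.
*Bianca₄*: the pronoun c-commands this R-expression → coindexation would violate Principle C on *Bianca₄*.
*Noor₅* and the pronoun do not c-command one another → neither Principle B nor Principle C is at stake; coindexation permitted.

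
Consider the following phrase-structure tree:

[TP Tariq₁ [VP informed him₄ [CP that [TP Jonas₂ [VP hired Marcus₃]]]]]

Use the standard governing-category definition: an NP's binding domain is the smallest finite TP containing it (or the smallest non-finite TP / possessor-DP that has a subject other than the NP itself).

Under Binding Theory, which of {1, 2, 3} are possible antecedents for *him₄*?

none

*him* is a pronoun, so Principle B applies: it must be free in its binding domain.
Binding domain of *him₄*: the matrix TP, whose subject is Tariq₁.
*Tariq₁* c-commands the pronoun within its binding domain → coindexation would violate Principle B.
*Jonas₂*: the pronoun c-commands this R-expression → coindexation would violate Principle C on *Jonas₂*.
*Marcus₃*: the pronoun c-commands this R-expression → coindexation would violate Principle C on *Marcus₃*.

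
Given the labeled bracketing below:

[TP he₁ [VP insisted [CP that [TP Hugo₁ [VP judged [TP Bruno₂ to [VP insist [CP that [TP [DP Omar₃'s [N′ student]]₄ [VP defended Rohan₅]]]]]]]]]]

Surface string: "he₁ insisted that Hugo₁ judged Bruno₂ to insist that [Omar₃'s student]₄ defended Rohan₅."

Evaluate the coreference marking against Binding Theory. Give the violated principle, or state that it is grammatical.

Principle C

The two coindexed NPs are *he₁* and *Hugo₁*.
*Hugo₁* is an R-expression. Principle C requires it to be free everywhere.
*he₁* c-commands it and carries the same index.
The R-expression is bound → Principle C violation.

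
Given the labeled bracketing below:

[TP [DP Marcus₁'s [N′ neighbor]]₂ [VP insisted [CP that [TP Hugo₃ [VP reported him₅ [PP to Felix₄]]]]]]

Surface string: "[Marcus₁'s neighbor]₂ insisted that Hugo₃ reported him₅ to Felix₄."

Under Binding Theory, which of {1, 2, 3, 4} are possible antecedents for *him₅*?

{1, 2}

*him* is a pronoun, so Principle B applies: it must be free in its binding domain.
Binding domain of *him₅*: the embedded TP, whose subject is Hugo₃.
*Marcus₁* and the pronoun do not c-command one another → neither Principle B nor Principle C is at stake; coindexation permitted.
*[Marcus₁'s neighbor]₂* c-commands the pronoun but from outside its binding domain, and is not c-commanded by it → coindexation permitted.
*Hugo₃* c-commands the pronoun within its binding domain → coindexation would violate Principle B.
*Felix₄*: the pronoun c-commands this R-expression → coindexation would violate Principle C on *Felix₄*.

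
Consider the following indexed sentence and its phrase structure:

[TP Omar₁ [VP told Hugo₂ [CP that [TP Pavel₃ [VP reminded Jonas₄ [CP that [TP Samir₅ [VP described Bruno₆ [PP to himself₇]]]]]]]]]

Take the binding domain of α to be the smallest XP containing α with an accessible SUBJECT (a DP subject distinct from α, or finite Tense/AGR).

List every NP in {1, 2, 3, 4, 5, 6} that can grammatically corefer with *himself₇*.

{5, 6}

*himself* is an anaphor, so Principle A applies: it must be bound in its binding domain.
Binding domain of *himself₇*: the embedded TP, whose subject is Samir₅.
*Omar₁* c-commands the anaphor but is outside its binding domain → cannot satisfy Principle A.
*Hugo₂* c-commands the anaphor but is outside its binding domain → cannot satisfy Principle A.
*Pavel₃* c-commands the anaphor but is outside its binding domain → cannot satisfy Principle A.
*Jonas₄* c-commands the anaphor but is outside its binding domain → cannot satisfy Principle A.
*Samir₅* c-commands the anaphor within its binding domain → licit binder.
*Bruno₆* c-commands the anaphor within its binding domain → licit binder.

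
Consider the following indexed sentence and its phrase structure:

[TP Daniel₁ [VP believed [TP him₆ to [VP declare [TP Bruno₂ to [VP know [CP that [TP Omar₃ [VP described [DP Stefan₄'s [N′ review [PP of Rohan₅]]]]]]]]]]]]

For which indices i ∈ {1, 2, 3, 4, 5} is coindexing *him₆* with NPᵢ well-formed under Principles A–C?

none

*him* is a pronoun, so Principle B applies: it must be free in its binding domain.
Binding domain of *him₆*: the matrix TP, whose subject is Daniel₁.
*Daniel₁* c-commands the pronoun within its binding domain → coindexation would violate Principle B.
*Bruno₂*: the pronoun c-commands this R-expression → coindexation would violate Principle C on *Bruno₂*.
*Omar₃*: the pronoun c-commands this R-expression → coindexation would violate Principle C on *Omar₃*.
*Stefan₄*: the pronoun c-commands this R-expression → coindexation would violate Principle C on *Stefan₄*.
*Rohan₅*: the pronoun c-commands this R-expression → coindexation would violate Principle C on *Rohan₅*.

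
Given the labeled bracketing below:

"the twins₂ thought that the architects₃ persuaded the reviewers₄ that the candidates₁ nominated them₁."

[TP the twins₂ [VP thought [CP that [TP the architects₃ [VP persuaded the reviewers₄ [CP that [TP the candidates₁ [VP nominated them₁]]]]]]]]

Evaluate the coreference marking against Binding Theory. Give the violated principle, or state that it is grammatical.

The two coindexed NPs are *the candidates₁* and *them₁*.
*them₁* is a pronoun. Its binding domain is the embedded TP, whose subject is the candidates₁.
*the candidates₁* c-commands it within that domain and carries the same index.
The pronoun is locally bound → Principle B violation.

Principle B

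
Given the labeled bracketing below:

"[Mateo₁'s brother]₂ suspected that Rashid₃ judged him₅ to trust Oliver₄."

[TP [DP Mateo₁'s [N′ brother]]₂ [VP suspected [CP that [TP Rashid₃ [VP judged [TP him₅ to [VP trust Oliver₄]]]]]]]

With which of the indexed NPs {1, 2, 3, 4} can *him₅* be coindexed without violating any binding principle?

*him* is a pronoun, so Principle B applies: it must be free in its binding domain.
Binding domain of *him₅*: the embedded TP, whose subject is Rashid₃.
*Mateo₁* and the pronoun do not c-command one another → neither Principle B nor Principle C is at stake; coindexation permitted.
*[Mateo₁'s brother]₂* c-commands the pronoun but from outside its binding domain, and is not c-commanded by it → coindexation permitted.
*Rashid₃* c-commands the pronoun within its binding domain → coindexation would violate Principle B.
*Oliver₄*: the pronoun c-commands this R-expression → coindexation would violate Principle C on *Oliver₄*.

{1, 2}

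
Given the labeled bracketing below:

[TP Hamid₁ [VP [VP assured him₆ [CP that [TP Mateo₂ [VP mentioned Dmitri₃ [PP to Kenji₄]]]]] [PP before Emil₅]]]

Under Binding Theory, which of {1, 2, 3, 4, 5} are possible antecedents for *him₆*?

*him* is a pronoun, so Principle B applies: it must be free in its binding domain.
Binding domain of *him₆*: the matrix TP, whose subject is Hamid₁.
*Hamid₁* c-commands the pronoun within its binding domain → coindexation would violate Principle B.
*Mateo₂*: the pronoun c-commands this R-expression → coindexation would violate Principle C on *Mateo₂*.
*Dmitri₃*: the pronoun c-commands this R-expression → coindexation would violate Principle C on *Dmitri₃*.
*Kenji₄*: the pronoun c-commands this R-expression → coindexation would violate Principle C on *Kenji₄*.
*Emil₅* and the pronoun do not c-command one another → neither Principle B nor Principle C is at stake; coindexation permitted.

{5}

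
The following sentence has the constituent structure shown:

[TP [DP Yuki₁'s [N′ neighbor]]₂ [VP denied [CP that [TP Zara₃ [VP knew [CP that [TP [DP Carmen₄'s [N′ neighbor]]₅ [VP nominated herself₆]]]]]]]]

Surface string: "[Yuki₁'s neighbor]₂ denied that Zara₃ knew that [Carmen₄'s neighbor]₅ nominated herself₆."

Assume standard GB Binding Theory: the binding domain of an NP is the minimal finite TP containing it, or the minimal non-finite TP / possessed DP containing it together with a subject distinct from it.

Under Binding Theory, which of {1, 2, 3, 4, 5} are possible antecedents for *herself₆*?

*herself* is an anaphor, so Principle A applies: it must be bound in its binding domain.
Binding domain of *herself₆*: the embedded TP, whose subject is [Carmen₄'s neighbor]₅.
*Yuki₁* does not c-command the anaphor → cannot bind it.
*[Yuki₁'s neighbor]₂* c-commands the anaphor but is outside its binding domain → cannot satisfy Principle A.
*Zara₃* c-commands the anaphor but is outside its binding domain → cannot satisfy Principle A.
*Carmen₄* does not c-command the anaphor → cannot bind it.
*[Carmen₄'s neighbor]₅* c-commands the anaphor within its binding domain → licit binder.

{5}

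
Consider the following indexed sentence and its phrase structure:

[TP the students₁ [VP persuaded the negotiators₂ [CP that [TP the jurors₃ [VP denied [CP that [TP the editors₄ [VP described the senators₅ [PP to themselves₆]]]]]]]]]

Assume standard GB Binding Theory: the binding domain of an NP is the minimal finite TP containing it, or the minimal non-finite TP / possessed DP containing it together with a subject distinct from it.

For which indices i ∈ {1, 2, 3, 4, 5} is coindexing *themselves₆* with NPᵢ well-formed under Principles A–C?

*themselves* is an anaphor, so Principle A applies: it must be bound in its binding domain.
Binding domain of *themselves₆*: the embedded TP, whose subject is the editors₄.
*the students₁* c-commands the anaphor but is outside its binding domain → cannot satisfy Principle A.
*the negotiators₂* c-commands the anaphor but is outside its binding domain → cannot satisfy Principle A.
*the jurors₃* c-commands the anaphor but is outside its binding domain → cannot satisfy Principle A.
*the editors₄* c-commands the anaphor within its binding domain → licit binder.
*the senators₅* c-commands the anaphor within its binding domain → licit binder.

{4, 5}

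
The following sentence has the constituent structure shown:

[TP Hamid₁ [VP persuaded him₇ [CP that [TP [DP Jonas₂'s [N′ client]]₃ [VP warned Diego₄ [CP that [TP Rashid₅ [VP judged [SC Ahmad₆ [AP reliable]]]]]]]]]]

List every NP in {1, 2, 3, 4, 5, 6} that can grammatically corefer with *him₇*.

*him* is a pronoun, so Principle B applies: it must be free in its binding domain.
Binding domain of *him₇*: the matrix TP, whose subject is Hamid₁.
*Hamid₁* c-commands the pronoun within its binding domain → coindexation would violate Principle B.
*Jonas₂*: the pronoun c-commands this R-expression → coindexation would violate Principle C on *Jonas₂*.
*[Jonas₂'s client]₃*: the pronoun c-commands this R-expression → coindexation would violate Principle C on *[Jonas₂'s client]₃*.
*Diego₄*: the pronoun c-commands this R-expression → coindexation would violate Principle C on *Diego₄*.
*Rashid₅*: the pronoun c-commands this R-expression → coindexation would violate Principle C on *Rashid₅*.
*Ahmad₆*: the pronoun c-commands this R-expression → coindexation would violate Principle C on *Ahmad₆*.

none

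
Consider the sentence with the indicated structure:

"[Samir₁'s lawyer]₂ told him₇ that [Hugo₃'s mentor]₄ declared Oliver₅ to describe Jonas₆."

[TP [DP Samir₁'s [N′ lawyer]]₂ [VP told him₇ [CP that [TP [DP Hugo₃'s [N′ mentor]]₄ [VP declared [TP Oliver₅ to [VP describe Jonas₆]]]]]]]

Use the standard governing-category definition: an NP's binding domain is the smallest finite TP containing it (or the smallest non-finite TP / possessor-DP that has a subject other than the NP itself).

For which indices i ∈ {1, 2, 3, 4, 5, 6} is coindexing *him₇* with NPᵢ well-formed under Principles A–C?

{1}

*him* is a pronoun, so Principle B applies: it must be free in its binding domain.
Binding domain of *him₇*: the matrix TP, whose subject is [Samir₁'s lawyer]₂.
*Samir₁* and the pronoun do not c-command one another → neither Principle B nor Principle C is at stake; coindexation permitted.
*[Samir₁'s lawyer]₂* c-commands the pronoun within its binding domain → coindexation would violate Principle B.
*Hugo₃*: the pronoun c-commands this R-expression → coindexation would violate Principle C on *Hugo₃*.
*[Hugo₃'s mentor]₄*: the pronoun c-commands this R-expression → coindexation would violate Principle C on *[Hugo₃'s mentor]₄*.
*Oliver₅*: the pronoun c-commands this R-expression → coindexation would violate Principle C on *Oliver₅*.
*Jonas₆*: the pronoun c-commands this R-expression → coindexation would violate Principle C on *Jonas₆*.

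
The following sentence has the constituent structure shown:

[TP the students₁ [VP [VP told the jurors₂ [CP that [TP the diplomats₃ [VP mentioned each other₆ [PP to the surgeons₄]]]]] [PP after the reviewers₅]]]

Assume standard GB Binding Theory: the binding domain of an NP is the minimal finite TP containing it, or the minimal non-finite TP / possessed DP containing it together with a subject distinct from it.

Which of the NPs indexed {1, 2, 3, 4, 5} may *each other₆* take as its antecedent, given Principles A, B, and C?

{3}

*each other* is an anaphor, so Principle A applies: it must be bound in its binding domain.
Binding domain of *each other₆*: the embedded TP, whose subject is the diplomats₃.
*the students₁* c-commands the anaphor but is outside its binding domain → cannot satisfy Principle A.
*the jurors₂* c-commands the anaphor but is outside its binding domain → cannot satisfy Principle A.
*the diplomats₃* c-commands the anaphor within its binding domain → licit binder.
*the surgeons₄* does not c-command the anaphor → cannot bind it.
*the reviewers₅* does not c-command the anaphor → cannot bind it.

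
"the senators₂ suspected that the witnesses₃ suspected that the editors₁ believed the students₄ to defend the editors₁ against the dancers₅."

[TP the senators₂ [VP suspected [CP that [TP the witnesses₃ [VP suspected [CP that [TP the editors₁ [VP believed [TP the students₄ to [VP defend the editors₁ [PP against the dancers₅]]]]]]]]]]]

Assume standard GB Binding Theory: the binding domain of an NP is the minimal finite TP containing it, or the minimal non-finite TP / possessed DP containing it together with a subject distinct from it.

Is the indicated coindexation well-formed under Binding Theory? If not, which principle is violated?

The two coindexed NPs are *the editors₁* (the lower occurrence) and *the editors₁* (the higher occurrence).
*the editors₁* (the lower occurrence) is an R-expression. Principle C requires it to be free everywhere.
*the editors₁* (the higher occurrence) c-commands it and carries the same index.
The R-expression is bound → Principle C violation.

Principle C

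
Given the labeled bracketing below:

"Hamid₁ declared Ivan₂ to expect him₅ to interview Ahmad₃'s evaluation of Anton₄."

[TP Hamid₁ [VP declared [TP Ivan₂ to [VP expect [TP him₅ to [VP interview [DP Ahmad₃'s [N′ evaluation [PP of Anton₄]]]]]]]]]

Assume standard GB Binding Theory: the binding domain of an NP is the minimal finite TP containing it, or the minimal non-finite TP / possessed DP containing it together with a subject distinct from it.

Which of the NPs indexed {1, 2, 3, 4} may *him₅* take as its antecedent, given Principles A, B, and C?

*him* is a pronoun, so Principle B applies: it must be free in its binding domain.
Binding domain of *him₅*: the embedded TP, whose subject is Ivan₂.
*Hamid₁* c-commands the pronoun but from outside its binding domain, and is not c-commanded by it → coindexation permitted.
*Ivan₂* c-commands the pronoun within its binding domain → coindexation would violate Principle B.
*Ahmad₃*: the pronoun c-commands this R-expression → coindexation would violate Principle C on *Ahmad₃*.
*Anton₄*: the pronoun c-commands this R-expression → coindexation would violate Principle C on *Anton₄*.

{1}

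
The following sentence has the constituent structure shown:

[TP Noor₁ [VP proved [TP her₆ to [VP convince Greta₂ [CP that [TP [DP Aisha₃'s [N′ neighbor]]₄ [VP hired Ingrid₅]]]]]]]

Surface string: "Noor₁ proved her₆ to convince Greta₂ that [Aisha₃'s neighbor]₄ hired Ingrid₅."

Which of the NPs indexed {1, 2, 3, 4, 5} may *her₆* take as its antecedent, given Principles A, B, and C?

*her* is a pronoun, so Principle B applies: it must be free in its binding domain.
Binding domain of *her₆*: the matrix TP, whose subject is Noor₁.
*Noor₁* c-commands the pronoun within its binding domain → coindexation would violate Principle B.
*Greta₂*: the pronoun c-commands this R-expression → coindexation would violate Principle C on *Greta₂*.
*Aisha₃*: the pronoun c-commands this R-expression → coindexation would violate Principle C on *Aisha₃*.
*[Aisha₃'s neighbor]₄*: the pronoun c-commands this R-expression → coindexation would violate Principle C on *[Aisha₃'s neighbor]₄*.
*Ingrid₅*: the pronoun c-commands this R-expression → coindexation would violate Principle C on *Ingrid₅*.

none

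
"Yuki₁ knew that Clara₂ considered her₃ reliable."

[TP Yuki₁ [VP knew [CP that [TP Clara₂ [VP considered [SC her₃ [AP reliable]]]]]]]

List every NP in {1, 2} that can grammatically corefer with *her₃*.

*her* is a pronoun, so Principle B applies: it must be free in its binding domain.
Binding domain of *her₃*: the embedded TP, whose subject is Clara₂.
*Yuki₁* c-commands the pronoun but from outside its binding domain, and is not c-commanded by it → coindexation permitted.
*Clara₂* c-commands the pronoun within its binding domain → coindexation would violate Principle B.

{1}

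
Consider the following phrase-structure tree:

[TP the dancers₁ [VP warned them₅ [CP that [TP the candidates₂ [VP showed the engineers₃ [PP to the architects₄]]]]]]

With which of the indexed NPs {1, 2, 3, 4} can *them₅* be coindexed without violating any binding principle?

*them* is a pronoun, so Principle B applies: it must be free in its binding domain.
Binding domain of *them₅*: the matrix TP, whose subject is the dancers₁.
*the dancers₁* c-commands the pronoun within its binding domain → coindexation would violate Principle B.
*the candidates₂*: the pronoun c-commands this R-expression → coindexation would violate Principle C on *the candidates₂*.
*the engineers₃*: the pronoun c-commands this R-expression → coindexation would violate Principle C on *the engineers₃*.
*the architects₄*: the pronoun c-commands this R-expression → coindexation would violate Principle C on *the architects₄*.

none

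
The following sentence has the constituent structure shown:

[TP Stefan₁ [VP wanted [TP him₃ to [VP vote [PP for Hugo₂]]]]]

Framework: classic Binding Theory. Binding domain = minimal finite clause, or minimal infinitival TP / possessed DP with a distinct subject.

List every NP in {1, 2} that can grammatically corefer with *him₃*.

none

*him* is a pronoun, so Principle B applies: it must be free in its binding domain.
Binding domain of *him₃*: the matrix TP, whose subject is Stefan₁.
*Stefan₁* c-commands the pronoun within its binding domain → coindexation would violate Principle B.
*Hugo₂*: the pronoun c-commands this R-expression → coindexation would violate Principle C on *Hugo₂*.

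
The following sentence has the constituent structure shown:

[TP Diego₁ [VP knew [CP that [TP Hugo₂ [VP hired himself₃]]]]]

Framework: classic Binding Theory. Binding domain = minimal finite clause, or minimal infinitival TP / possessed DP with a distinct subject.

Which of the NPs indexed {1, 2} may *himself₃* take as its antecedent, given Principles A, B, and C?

*himself* is an anaphor, so Principle A applies: it must be bound in its binding domain.
Binding domain of *himself₃*: the embedded TP, whose subject is Hugo₂.
*Diego₁* c-commands the anaphor but is outside its binding domain → cannot satisfy Principle A.
*Hugo₂* c-commands the anaphor within its binding domain → licit binder.

{2}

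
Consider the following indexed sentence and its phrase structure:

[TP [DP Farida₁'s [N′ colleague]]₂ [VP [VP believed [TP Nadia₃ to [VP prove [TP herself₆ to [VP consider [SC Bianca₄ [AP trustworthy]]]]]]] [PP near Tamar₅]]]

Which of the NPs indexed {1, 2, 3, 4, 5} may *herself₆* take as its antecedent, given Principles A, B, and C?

*herself* is an anaphor, so Principle A applies: it must be bound in its binding domain.
Binding domain of *herself₆*: the embedded TP, whose subject is Nadia₃.
*Farida₁* does not c-command the anaphor → cannot bind it.
*[Farida₁'s colleague]₂* c-commands the anaphor but is outside its binding domain → cannot satisfy Principle A.
*Nadia₃* c-commands the anaphor within its binding domain → licit binder.
*Bianca₄* does not c-command the anaphor → cannot bind it.
*Tamar₅* does not c-command the anaphor → cannot bind it.

{3}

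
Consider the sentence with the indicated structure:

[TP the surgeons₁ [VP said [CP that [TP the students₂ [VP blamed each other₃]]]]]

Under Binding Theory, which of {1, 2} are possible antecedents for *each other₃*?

{2}

*each other* is an anaphor, so Principle A applies: it must be bound in its binding domain.
Binding domain of *each other₃*: the embedded TP, whose subject is the students₂.
*the surgeons₁* c-commands the anaphor but is outside its binding domain → cannot satisfy Principle A.
*the students₂* c-commands the anaphor within its binding domain → licit binder.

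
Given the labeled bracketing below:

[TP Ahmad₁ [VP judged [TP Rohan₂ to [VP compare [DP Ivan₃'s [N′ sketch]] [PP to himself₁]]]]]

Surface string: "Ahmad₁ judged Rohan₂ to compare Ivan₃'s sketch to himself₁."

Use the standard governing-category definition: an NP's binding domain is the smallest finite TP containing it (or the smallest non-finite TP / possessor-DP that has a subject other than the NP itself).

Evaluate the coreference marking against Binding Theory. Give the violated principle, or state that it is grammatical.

Principle A

The two coindexed NPs are *Ahmad₁* and *himself₁*.
*himself₁* is an anaphor. Principle A requires it to be bound within its binding domain — the embedded TP, whose subject is Rohan₂.
Within that domain it is c-commanded by *Rohan₂*, which does not share its index.
*Ahmad₁* does c-command the anaphor, but from outside its binding domain.
The anaphor is unbound in its domain → Principle A violation.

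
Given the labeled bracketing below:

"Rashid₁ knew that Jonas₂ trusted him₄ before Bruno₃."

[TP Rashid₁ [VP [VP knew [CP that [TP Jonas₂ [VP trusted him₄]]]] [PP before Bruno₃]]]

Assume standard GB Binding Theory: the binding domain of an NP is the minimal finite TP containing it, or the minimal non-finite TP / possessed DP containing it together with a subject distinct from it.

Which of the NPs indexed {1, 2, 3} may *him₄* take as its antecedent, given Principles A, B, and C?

*him* is a pronoun, so Principle B applies: it must be free in its binding domain.
Binding domain of *him₄*: the embedded TP, whose subject is Jonas₂.
*Rashid₁* c-commands the pronoun but from outside its binding domain, and is not c-commanded by it → coindexation permitted.
*Jonas₂* c-commands the pronoun within its binding domain → coindexation would violate Principle B.
*Bruno₃* and the pronoun do not c-command one another → neither Principle B nor Principle C is at stake; coindexation permitted.

{1, 3}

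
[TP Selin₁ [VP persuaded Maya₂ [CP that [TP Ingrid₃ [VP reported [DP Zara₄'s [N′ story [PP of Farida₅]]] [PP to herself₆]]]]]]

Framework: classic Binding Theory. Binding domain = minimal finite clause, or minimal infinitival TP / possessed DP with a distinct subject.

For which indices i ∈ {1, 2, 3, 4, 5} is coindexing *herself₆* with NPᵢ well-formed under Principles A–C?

*herself* is an anaphor, so Principle A applies: it must be bound in its binding domain.
Binding domain of *herself₆*: the embedded TP, whose subject is Ingrid₃.
*Selin₁* c-commands the anaphor but is outside its binding domain → cannot satisfy Principle A.
*Maya₂* c-commands the anaphor but is outside its binding domain → cannot satisfy Principle A.
*Ingrid₃* c-commands the anaphor within its binding domain → licit binder.
*Zara₄* does not c-command the anaphor → cannot bind it.
*Farida₅* does not c-command the anaphor → cannot bind it.

{3}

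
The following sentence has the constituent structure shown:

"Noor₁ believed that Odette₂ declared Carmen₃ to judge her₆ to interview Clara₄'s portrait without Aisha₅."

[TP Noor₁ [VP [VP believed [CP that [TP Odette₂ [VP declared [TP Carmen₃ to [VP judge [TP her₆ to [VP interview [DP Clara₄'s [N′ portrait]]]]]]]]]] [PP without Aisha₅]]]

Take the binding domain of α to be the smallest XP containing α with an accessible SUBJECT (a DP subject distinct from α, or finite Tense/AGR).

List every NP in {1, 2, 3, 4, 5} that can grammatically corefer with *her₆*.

*her* is a pronoun, so Principle B applies: it must be free in its binding domain.
Binding domain of *her₆*: the embedded TP, whose subject is Carmen₃.
*Noor₁* c-commands the pronoun but from outside its binding domain, and is not c-commanded by it → coindexation permitted.
*Odette₂* c-commands the pronoun but from outside its binding domain, and is not c-commanded by it → coindexation permitted.
*Carmen₃* c-commands the pronoun within its binding domain → coindexation would violate Principle B.
*Clara₄*: the pronoun c-commands this R-expression → coindexation would violate Principle C on *Clara₄*.
*Aisha₅* and the pronoun do not c-command one another → neither Principle B nor Principle C is at stake; coindexation permitted.

{1, 2, 5}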